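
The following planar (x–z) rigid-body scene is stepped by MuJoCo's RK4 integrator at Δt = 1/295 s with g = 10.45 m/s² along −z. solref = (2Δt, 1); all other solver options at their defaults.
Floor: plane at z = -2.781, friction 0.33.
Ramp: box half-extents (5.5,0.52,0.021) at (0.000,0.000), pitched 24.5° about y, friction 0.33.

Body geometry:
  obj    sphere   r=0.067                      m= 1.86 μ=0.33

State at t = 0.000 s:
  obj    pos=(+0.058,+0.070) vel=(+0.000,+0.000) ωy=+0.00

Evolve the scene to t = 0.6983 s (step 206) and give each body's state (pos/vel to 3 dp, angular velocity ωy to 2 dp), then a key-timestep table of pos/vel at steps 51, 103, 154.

State at t = 0.6983 s:
  obj    pos=(+0.745,-0.243) vel=(+1.967,-0.896) ωy=+32.26

Key-timestep trajectory:
   step    t(s)  obj.x    obj.z    obj.vx   obj.vz 
     51  0.1729   +0.100  +0.051  +0.487  -0.222
    103  0.3492   +0.230  -0.008  +0.984  -0.448
    154  0.5220   +0.442  -0.105  +1.470  -0.670


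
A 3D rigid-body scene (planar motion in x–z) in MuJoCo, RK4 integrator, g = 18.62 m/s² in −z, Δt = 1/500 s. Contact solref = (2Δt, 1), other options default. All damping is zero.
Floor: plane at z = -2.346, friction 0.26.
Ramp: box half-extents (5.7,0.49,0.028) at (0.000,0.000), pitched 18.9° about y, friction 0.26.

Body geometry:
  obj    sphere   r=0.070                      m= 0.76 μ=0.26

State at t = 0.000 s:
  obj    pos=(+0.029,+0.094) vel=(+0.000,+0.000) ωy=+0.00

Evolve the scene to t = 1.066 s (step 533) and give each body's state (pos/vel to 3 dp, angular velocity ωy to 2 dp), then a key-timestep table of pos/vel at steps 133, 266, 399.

State at t = 1.066 s:
  obj    pos=(+2.345,-0.699) vel=(+4.345,-1.488) ωy=+65.60

Key-timestep trajectory:
   step    t(s)  obj.x    obj.z    obj.vx   obj.vz 
    133  0.2660   +0.173  +0.044  +1.084  -0.371
    266  0.5320   +0.606  -0.104  +2.168  -0.742
    399  0.7980   +1.327  -0.351  +3.253  -1.114


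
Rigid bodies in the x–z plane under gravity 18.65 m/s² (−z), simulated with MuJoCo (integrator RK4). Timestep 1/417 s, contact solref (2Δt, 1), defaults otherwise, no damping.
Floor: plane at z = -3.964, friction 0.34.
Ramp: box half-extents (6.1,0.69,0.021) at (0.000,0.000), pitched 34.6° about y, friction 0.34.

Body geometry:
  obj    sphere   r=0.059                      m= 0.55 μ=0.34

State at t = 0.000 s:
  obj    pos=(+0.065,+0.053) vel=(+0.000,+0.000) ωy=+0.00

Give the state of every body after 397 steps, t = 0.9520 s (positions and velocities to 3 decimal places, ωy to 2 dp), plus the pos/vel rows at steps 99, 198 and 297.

State at t = 0.9520 s:
  obj    pos=(+2.887,-1.894) vel=(+5.928,-4.090) ωy=+122.05

Key-timestep trajectory:
   step    t(s)  obj.x    obj.z    obj.vx   obj.vz 
     99  0.2374   +0.240  -0.069  +1.478  -1.020
    198  0.4748   +0.767  -0.432  +2.957  -2.040
    297  0.7122   +1.644  -1.037  +4.435  -3.059


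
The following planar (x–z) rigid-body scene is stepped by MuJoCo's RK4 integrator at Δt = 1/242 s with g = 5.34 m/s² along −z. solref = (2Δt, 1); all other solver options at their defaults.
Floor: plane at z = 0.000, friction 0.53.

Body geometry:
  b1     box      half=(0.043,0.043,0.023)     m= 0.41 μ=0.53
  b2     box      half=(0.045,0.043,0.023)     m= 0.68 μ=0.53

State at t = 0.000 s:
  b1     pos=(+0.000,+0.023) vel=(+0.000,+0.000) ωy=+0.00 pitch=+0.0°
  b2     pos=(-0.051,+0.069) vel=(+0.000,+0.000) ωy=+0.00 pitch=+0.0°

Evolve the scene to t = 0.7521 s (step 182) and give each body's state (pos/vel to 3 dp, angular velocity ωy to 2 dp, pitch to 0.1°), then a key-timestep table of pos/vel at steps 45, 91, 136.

State at t = 0.7521 s:
  b1     pos=(+0.000,+0.023) vel=(+0.000,+0.000) ωy=+0.00 pitch=+0.0°
  b2     pos=(-0.093,+0.047) vel=(+0.055,+0.027) ωy=+1.18 pitch=-85.5°

Key-timestep trajectory:
   step    t(s)  b1.x    b1.z    b1.vx   b1.vz   b2.x    b2.z    b2.vx   b2.vz 
     45  0.1860   +0.000  +0.023  +0.000  +0.000   -0.063  +0.060  -0.123  -0.177
     91  0.3760   +0.000  +0.023  +0.000  +0.000   -0.097  +0.045  -0.241  -0.117
    136  0.5620   +0.000  +0.023  +0.000  +0.000   -0.109  +0.049  +0.015  -0.003


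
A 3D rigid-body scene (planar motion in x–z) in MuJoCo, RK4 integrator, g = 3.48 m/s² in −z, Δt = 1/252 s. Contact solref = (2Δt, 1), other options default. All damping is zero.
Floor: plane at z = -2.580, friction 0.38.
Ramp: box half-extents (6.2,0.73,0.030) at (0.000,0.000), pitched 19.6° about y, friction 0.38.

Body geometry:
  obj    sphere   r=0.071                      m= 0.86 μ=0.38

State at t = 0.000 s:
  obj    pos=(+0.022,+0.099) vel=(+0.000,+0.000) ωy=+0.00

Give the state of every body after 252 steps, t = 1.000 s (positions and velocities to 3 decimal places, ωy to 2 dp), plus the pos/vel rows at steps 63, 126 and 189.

State at t = 1.000 s:
  obj    pos=(+0.415,-0.041) vel=(+0.786,-0.280) ωy=+11.74

Key-timestep trajectory:
   step    t(s)  obj.x    obj.z    obj.vx   obj.vz 
     63  0.2500   +0.047  +0.091  +0.196  -0.070
    126  0.5000   +0.120  +0.064  +0.393  -0.140
    189  0.7500   +0.243  +0.021  +0.589  -0.210


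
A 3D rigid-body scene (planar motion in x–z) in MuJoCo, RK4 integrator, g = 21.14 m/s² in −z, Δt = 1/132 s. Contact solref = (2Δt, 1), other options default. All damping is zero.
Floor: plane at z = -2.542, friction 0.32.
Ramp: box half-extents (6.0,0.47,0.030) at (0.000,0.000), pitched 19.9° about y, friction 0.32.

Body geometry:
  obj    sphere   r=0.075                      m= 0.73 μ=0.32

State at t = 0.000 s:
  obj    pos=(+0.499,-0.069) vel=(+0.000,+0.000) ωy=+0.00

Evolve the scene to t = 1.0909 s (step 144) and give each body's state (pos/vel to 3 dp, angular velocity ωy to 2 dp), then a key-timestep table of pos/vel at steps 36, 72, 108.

State at t = 1.0909 s:
  obj    pos=(+3.375,-1.110) vel=(+5.272,-1.908) ωy=+74.75

Key-timestep trajectory:
   step    t(s)  obj.x    obj.z    obj.vx   obj.vz 
     36  0.2727   +0.679  -0.134  +1.318  -0.477
     72  0.5455   +1.218  -0.329  +2.636  -0.954
    108  0.8182   +2.117  -0.655  +3.954  -1.431


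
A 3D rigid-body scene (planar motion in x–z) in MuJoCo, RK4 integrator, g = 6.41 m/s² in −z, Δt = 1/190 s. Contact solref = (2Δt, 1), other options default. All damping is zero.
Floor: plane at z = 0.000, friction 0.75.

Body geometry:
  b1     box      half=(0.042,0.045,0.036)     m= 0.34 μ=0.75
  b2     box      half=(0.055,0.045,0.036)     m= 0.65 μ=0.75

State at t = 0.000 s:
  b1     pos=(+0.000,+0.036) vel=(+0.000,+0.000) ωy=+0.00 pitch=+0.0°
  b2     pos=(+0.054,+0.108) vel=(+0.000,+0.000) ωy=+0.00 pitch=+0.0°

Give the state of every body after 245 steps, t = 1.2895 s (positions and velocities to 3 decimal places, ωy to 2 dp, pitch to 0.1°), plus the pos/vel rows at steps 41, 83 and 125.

State at t = 1.2895 s:
  b1     pos=(+0.000,+0.036) vel=(+0.000,+0.000) ωy=+0.00 pitch=+0.0°
  b2     pos=(+0.106,+0.055) vel=(+0.000,+0.000) ωy=+0.00 pitch=+90.0°

Key-timestep trajectory:
   step    t(s)  b1.x    b1.z    b1.vx   b1.vz   b2.x    b2.z    b2.vx   b2.vz 
     41  0.2158   +0.000  +0.036  +0.000  +0.000   +0.077  +0.087  +0.187  -0.346
     83  0.4368   +0.000  +0.036  +0.000  +0.000   +0.123  +0.063  +0.044  +0.013
    125  0.6579   +0.000  +0.036  +0.000  +0.000   +0.103  +0.057  -0.061  +0.067


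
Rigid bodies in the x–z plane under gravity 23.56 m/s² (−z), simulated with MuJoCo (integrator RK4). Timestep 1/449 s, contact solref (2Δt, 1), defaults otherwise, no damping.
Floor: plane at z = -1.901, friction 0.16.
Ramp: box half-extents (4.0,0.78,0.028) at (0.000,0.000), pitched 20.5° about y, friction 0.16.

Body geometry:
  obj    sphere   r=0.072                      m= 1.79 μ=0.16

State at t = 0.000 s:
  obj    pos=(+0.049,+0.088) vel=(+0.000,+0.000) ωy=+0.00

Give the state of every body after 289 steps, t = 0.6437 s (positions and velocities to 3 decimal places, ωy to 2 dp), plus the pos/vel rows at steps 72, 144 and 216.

State at t = 0.6437 s:
  obj    pos=(+1.193,-0.339) vel=(+3.553,-1.329) ωy=+52.68

Key-timestep trajectory:
   step    t(s)  obj.x    obj.z    obj.vx   obj.vz 
     72  0.1604   +0.120  +0.062  +0.885  -0.331
    144  0.3207   +0.333  -0.018  +1.771  -0.662
    216  0.4811   +0.688  -0.150  +2.656  -0.993


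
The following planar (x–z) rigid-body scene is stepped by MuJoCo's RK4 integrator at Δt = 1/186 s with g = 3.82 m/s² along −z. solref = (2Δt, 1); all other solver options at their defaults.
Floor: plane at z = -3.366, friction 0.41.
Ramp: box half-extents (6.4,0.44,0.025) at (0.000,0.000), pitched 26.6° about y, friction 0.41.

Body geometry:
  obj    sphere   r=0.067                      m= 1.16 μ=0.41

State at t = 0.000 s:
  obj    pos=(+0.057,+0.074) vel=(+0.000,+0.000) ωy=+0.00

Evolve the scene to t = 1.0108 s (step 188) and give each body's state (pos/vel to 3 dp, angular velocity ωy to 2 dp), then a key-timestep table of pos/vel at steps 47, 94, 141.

State at t = 1.0108 s:
  obj    pos=(+0.615,-0.205) vel=(+1.104,-0.553) ωy=+18.43

Key-timestep trajectory:
   step    t(s)  obj.x    obj.z    obj.vx   obj.vz 
     47  0.2527   +0.092  +0.057  +0.276  -0.138
     94  0.5054   +0.197  +0.004  +0.552  -0.276
    141  0.7581   +0.371  -0.083  +0.828  -0.415


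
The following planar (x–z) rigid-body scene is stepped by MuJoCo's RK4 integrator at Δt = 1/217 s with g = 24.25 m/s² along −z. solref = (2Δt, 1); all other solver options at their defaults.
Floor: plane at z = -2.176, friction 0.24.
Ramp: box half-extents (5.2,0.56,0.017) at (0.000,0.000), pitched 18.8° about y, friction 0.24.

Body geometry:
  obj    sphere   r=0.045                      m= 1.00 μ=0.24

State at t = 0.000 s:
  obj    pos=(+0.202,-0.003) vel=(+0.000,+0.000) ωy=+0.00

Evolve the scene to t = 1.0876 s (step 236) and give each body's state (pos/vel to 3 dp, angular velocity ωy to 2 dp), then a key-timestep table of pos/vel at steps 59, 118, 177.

State at t = 1.0876 s:
  obj    pos=(+3.327,-1.067) vel=(+5.747,-1.956) ωy=+134.89

Key-timestep trajectory:
   step    t(s)  obj.x    obj.z    obj.vx   obj.vz 
     59  0.2719   +0.397  -0.070  +1.437  -0.489
    118  0.5438   +0.983  -0.269  +2.873  -0.978
    177  0.8157   +1.960  -0.602  +4.310  -1.467


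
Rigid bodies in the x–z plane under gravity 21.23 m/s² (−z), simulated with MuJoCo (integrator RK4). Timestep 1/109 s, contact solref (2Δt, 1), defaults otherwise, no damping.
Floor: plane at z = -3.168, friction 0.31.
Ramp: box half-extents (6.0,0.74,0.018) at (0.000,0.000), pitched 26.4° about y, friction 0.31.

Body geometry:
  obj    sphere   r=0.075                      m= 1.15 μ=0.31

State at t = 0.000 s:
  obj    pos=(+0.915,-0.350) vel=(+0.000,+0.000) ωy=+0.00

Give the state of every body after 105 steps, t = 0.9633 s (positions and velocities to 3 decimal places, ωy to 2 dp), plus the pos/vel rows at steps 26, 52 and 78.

State at t = 0.9633 s:
  obj    pos=(+3.717,-1.741) vel=(+5.817,-2.888) ωy=+86.58

Key-timestep trajectory:
   step    t(s)  obj.x    obj.z    obj.vx   obj.vz 
     26  0.2385   +1.087  -0.436  +1.441  -0.715
     52  0.4771   +1.602  -0.692  +2.881  -1.430
     78  0.7156   +2.461  -1.118  +4.322  -2.145


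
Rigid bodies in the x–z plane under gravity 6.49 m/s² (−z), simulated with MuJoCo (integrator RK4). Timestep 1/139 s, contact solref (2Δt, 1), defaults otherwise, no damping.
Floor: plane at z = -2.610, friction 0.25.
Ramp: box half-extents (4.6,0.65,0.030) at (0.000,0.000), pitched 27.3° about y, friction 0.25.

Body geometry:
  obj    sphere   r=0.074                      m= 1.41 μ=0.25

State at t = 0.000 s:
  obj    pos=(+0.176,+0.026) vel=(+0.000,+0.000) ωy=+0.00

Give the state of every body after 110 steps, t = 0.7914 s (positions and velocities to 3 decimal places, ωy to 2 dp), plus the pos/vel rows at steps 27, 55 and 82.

State at t = 0.7914 s:
  obj    pos=(+0.768,-0.279) vel=(+1.495,-0.772) ωy=+22.73

Key-timestep trajectory:
   step    t(s)  obj.x    obj.z    obj.vx   obj.vz 
     27  0.1942   +0.212  +0.008  +0.367  -0.190
     55  0.3957   +0.324  -0.050  +0.748  -0.386
     82  0.5899   +0.505  -0.144  +1.115  -0.575


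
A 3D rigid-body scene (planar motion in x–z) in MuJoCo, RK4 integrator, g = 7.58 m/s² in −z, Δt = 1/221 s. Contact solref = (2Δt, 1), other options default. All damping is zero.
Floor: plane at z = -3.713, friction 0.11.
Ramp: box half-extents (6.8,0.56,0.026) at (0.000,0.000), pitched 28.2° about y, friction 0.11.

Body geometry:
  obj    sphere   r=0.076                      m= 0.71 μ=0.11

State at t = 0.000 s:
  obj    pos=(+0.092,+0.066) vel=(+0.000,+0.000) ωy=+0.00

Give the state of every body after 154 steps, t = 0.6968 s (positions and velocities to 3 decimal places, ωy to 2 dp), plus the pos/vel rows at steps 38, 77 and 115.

State at t = 0.6968 s:
  obj    pos=(+0.702,-0.260) vel=(+1.742,-0.955) ωy=+16.76

Key-timestep trajectory:
   step    t(s)  obj.x    obj.z    obj.vx   obj.vz 
     38  0.1719   +0.129  +0.046  +0.431  -0.234
     77  0.3484   +0.245  -0.015  +0.875  -0.467
    115  0.5204   +0.432  -0.116  +1.305  -0.703


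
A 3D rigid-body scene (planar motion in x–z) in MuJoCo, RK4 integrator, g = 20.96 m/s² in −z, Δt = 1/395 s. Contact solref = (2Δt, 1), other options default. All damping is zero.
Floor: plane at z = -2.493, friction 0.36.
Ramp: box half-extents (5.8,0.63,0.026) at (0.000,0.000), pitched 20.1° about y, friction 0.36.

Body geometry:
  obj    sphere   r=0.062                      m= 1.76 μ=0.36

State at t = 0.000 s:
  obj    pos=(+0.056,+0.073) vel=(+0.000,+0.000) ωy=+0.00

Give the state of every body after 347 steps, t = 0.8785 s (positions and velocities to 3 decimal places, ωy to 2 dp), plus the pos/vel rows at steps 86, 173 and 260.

State at t = 0.8785 s:
  obj    pos=(+1.921,-0.609) vel=(+4.245,-1.553) ωy=+72.89

Key-timestep trajectory:
   step    t(s)  obj.x    obj.z    obj.vx   obj.vz 
     86  0.2177   +0.171  +0.031  +1.052  -0.385
    173  0.4380   +0.520  -0.096  +2.116  -0.774
    260  0.6582   +1.103  -0.310  +3.180  -1.164


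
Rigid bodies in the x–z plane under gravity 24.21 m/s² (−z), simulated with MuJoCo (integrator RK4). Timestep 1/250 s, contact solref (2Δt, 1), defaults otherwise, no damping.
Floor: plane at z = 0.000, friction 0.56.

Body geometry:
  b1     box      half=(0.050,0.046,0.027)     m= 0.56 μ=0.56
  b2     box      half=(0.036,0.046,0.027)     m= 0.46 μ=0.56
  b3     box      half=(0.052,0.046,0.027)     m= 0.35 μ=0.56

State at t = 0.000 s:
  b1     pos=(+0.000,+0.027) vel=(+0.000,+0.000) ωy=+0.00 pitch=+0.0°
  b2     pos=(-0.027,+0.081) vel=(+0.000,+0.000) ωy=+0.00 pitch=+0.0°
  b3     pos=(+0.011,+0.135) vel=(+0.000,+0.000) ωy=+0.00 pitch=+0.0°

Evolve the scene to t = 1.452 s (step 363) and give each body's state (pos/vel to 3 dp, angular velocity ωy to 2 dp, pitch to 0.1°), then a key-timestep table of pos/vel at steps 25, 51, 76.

State at t = 1.452 s:
  b1     pos=(+0.000,+0.027) vel=(+0.000,+0.000) ωy=+0.00 pitch=+0.0°
  b2     pos=(-0.027,+0.081) vel=(+0.000,+0.000) ωy=+0.00 pitch=+0.0°
  b3     pos=(+0.129,+0.027) vel=(+0.000,+0.000) ωy=+0.00 pitch=+180.0°

Key-timestep trajectory:
   step    t(s)  b1.x    b1.z    b1.vx   b1.vz   b2.x    b2.z    b2.vx   b2.vz   b3.x    b3.z    b3.vx   b3.vz 
     25  0.1000   +0.000  +0.027  +0.000  +0.000   -0.027  +0.081  +0.000  +0.000   +0.016  +0.134  +0.114  -0.028
     51  0.2040   +0.000  +0.027  -0.001  +0.000   -0.027  +0.081  -0.001  +0.000   +0.043  +0.110  +0.524  +0.014
     76  0.3040   +0.000  +0.027  +0.000  +0.000   -0.027  +0.081  +0.000  +0.000   +0.109  +0.062  +0.716  -1.361


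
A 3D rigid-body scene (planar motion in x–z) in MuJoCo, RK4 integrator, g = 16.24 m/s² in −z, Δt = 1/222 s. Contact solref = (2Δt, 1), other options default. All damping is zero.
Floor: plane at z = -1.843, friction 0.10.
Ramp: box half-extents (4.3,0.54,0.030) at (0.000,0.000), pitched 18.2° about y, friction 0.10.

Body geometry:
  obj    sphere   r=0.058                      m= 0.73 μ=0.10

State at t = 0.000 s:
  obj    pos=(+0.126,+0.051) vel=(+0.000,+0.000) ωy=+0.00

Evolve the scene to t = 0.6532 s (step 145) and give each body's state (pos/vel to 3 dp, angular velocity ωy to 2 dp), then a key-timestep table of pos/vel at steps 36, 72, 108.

State at t = 0.6532 s:
  obj    pos=(+0.860,-0.190) vel=(+2.248,-0.739) ωy=+40.78

Key-timestep trajectory:
   step    t(s)  obj.x    obj.z    obj.vx   obj.vz 
     36  0.1622   +0.171  +0.036  +0.558  -0.184
     72  0.3243   +0.307  -0.008  +1.117  -0.367
    108  0.4865   +0.534  -0.083  +1.675  -0.551


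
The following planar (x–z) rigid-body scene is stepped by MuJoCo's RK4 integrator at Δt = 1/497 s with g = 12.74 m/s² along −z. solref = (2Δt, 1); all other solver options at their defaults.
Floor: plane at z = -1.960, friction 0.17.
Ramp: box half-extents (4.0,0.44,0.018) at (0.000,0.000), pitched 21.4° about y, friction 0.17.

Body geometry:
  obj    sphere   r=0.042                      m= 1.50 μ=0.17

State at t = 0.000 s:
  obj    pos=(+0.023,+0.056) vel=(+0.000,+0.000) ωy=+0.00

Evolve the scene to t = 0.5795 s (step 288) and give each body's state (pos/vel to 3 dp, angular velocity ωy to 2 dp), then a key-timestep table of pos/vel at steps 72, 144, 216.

State at t = 0.5795 s:
  obj    pos=(+0.542,-0.148) vel=(+1.792,-0.702) ωy=+45.80

Key-timestep trajectory:
   step    t(s)  obj.x    obj.z    obj.vx   obj.vz 
     72  0.1449   +0.055  +0.043  +0.448  -0.176
    144  0.2897   +0.153  +0.005  +0.896  -0.351
    216  0.4346   +0.315  -0.059  +1.344  -0.527


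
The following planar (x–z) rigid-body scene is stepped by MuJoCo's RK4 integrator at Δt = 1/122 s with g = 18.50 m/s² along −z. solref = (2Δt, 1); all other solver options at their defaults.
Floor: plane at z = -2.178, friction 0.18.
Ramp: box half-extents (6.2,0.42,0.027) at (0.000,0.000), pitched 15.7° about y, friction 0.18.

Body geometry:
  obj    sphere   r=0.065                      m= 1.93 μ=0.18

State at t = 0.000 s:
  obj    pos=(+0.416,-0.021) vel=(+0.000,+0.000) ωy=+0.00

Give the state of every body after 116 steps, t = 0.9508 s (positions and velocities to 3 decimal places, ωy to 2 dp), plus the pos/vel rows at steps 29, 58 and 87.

State at t = 0.9508 s:
  obj    pos=(+1.972,-0.459) vel=(+3.273,-0.920) ωy=+52.29

Key-timestep trajectory:
   step    t(s)  obj.x    obj.z    obj.vx   obj.vz 
     29  0.2377   +0.513  -0.049  +0.818  -0.230
     58  0.4754   +0.805  -0.131  +1.637  -0.460
     87  0.7131   +1.291  -0.267  +2.455  -0.690


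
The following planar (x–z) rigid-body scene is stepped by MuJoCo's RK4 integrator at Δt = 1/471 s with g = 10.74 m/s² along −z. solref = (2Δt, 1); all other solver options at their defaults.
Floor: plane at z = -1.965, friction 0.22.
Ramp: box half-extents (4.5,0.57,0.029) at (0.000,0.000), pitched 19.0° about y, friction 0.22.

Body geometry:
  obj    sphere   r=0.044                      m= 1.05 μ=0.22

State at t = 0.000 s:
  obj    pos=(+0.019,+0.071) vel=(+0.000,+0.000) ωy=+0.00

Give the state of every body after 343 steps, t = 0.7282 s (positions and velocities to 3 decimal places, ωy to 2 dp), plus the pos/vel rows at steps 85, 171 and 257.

State at t = 0.7282 s:
  obj    pos=(+0.645,-0.145) vel=(+1.720,-0.592) ωy=+41.33

Key-timestep trajectory:
   step    t(s)  obj.x    obj.z    obj.vx   obj.vz 
     85  0.1805   +0.057  +0.057  +0.426  -0.147
    171  0.3631   +0.175  +0.017  +0.857  -0.295
    257  0.5456   +0.371  -0.050  +1.289  -0.444


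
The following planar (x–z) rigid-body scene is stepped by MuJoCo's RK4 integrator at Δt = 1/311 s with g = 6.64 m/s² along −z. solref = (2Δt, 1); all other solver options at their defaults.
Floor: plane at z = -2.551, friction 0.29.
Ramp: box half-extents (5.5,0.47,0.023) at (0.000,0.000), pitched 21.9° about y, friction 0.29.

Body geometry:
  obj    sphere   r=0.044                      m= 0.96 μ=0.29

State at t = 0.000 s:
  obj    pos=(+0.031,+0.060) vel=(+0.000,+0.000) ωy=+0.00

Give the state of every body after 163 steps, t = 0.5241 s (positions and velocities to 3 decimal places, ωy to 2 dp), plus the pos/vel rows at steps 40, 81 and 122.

State at t = 0.5241 s:
  obj    pos=(+0.256,-0.031) vel=(+0.860,-0.346) ωy=+21.07

Key-timestep trajectory:
   step    t(s)  obj.x    obj.z    obj.vx   obj.vz 
     40  0.1286   +0.045  +0.054  +0.211  -0.085
     81  0.2605   +0.087  +0.037  +0.428  -0.172
    122  0.3923   +0.157  +0.009  +0.644  -0.259


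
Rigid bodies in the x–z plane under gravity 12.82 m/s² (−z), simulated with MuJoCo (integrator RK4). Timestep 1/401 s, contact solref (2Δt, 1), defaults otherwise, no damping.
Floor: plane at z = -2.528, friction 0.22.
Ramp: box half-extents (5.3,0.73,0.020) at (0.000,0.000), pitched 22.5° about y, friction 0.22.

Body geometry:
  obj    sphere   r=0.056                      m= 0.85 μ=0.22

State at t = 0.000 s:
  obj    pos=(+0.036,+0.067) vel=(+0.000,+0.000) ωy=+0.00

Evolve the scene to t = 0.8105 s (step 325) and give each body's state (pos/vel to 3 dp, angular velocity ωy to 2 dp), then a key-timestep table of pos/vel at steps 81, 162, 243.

State at t = 0.8105 s:
  obj    pos=(+1.100,-0.373) vel=(+2.624,-1.087) ωy=+50.71

Key-timestep trajectory:
   step    t(s)  obj.x    obj.z    obj.vx   obj.vz 
     81  0.2020   +0.102  +0.040  +0.654  -0.271
    162  0.4040   +0.300  -0.042  +1.308  -0.542
    243  0.6060   +0.631  -0.179  +1.962  -0.813


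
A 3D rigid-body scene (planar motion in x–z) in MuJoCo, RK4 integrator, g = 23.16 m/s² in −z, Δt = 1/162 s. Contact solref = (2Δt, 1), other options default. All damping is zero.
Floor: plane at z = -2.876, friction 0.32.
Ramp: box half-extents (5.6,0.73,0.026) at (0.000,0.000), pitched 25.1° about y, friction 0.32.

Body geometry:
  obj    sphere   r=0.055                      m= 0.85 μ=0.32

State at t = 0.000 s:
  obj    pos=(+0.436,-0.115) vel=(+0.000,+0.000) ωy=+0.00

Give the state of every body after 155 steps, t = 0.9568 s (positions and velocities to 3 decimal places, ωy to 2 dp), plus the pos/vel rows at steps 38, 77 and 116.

State at t = 0.9568 s:
  obj    pos=(+3.345,-1.477) vel=(+6.080,-2.848) ωy=+122.06

Key-timestep trajectory:
   step    t(s)  obj.x    obj.z    obj.vx   obj.vz 
     38  0.2346   +0.611  -0.197  +1.491  -0.698
     77  0.4753   +1.154  -0.451  +3.021  -1.415
    116  0.7160   +2.065  -0.878  +4.550  -2.132


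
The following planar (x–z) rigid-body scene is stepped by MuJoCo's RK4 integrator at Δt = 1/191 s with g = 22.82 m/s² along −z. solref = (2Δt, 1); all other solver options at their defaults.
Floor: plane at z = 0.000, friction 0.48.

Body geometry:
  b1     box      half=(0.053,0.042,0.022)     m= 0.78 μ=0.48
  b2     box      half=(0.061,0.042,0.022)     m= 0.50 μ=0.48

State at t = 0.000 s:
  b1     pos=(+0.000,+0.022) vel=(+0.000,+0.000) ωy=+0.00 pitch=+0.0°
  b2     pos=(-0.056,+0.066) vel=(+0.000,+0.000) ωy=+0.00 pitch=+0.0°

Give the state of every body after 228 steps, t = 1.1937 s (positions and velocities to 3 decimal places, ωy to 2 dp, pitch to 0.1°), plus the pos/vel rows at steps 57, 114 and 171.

State at t = 1.1937 s:
  b1     pos=(+0.001,+0.022) vel=(+0.001,+0.000) ωy=+0.00 pitch=+0.0°
  b2     pos=(-0.071,+0.057) vel=(-0.001,-0.001) ωy=+0.03 pitch=-41.2°

Key-timestep trajectory:
   step    t(s)  b1.x    b1.z    b1.vx   b1.vz   b2.x    b2.z    b2.vx   b2.vz 
     57  0.2984   +0.000  +0.022  +0.001  +0.000   -0.071  +0.057  +0.043  -0.003
    114  0.5969   +0.000  +0.022  +0.001  +0.000   -0.071  +0.057  -0.001  -0.001
    171  0.8953   +0.000  +0.022  +0.001  +0.000   -0.071  +0.057  -0.001  -0.001


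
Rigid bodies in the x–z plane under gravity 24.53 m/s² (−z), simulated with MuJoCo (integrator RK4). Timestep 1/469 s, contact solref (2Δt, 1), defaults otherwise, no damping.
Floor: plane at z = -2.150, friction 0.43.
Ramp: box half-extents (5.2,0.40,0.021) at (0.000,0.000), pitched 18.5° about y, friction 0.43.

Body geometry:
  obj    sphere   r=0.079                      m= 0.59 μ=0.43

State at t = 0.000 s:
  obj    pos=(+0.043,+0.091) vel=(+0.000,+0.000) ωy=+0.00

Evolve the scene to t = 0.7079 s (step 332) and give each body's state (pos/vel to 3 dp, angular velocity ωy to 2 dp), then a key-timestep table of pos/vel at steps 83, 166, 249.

State at t = 0.7079 s:
  obj    pos=(+1.364,-0.351) vel=(+3.732,-1.249) ωy=+49.81

Key-timestep trajectory:
   step    t(s)  obj.x    obj.z    obj.vx   obj.vz 
     83  0.1770   +0.126  +0.063  +0.933  -0.312
    166  0.3539   +0.373  -0.019  +1.866  -0.624
    249  0.5309   +0.786  -0.158  +2.799  -0.937


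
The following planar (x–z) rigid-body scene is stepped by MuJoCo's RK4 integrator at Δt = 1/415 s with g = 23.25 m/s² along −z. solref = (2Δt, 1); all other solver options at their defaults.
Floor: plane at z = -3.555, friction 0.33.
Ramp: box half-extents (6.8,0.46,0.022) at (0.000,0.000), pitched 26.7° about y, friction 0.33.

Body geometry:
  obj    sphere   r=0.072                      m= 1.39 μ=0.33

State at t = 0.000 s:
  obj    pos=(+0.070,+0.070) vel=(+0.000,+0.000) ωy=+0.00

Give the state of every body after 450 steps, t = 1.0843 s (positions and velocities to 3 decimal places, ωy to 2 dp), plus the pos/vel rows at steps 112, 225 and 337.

State at t = 1.0843 s:
  obj    pos=(+3.989,-1.901) vel=(+7.229,-3.636) ωy=+112.37

Key-timestep trajectory:
   step    t(s)  obj.x    obj.z    obj.vx   obj.vz 
    112  0.2699   +0.313  -0.052  +1.799  -0.905
    225  0.5422   +1.050  -0.423  +3.614  -1.818
    337  0.8120   +2.268  -1.036  +5.413  -2.723


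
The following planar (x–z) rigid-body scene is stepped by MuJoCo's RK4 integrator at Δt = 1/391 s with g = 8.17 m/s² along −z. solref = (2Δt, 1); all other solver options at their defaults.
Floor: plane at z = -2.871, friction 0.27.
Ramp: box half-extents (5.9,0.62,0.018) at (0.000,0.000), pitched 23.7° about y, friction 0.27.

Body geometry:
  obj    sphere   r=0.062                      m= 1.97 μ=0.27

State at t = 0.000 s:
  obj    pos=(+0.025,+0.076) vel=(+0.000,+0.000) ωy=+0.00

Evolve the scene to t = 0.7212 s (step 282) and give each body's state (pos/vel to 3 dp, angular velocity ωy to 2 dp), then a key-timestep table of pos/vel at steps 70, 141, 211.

State at t = 0.7212 s:
  obj    pos=(+0.584,-0.169) vel=(+1.549,-0.680) ωy=+27.28

Key-timestep trajectory:
   step    t(s)  obj.x    obj.z    obj.vx   obj.vz 
     70  0.1790   +0.060  +0.061  +0.385  -0.169
    141  0.3606   +0.165  +0.015  +0.775  -0.340
    211  0.5396   +0.338  -0.061  +1.159  -0.509


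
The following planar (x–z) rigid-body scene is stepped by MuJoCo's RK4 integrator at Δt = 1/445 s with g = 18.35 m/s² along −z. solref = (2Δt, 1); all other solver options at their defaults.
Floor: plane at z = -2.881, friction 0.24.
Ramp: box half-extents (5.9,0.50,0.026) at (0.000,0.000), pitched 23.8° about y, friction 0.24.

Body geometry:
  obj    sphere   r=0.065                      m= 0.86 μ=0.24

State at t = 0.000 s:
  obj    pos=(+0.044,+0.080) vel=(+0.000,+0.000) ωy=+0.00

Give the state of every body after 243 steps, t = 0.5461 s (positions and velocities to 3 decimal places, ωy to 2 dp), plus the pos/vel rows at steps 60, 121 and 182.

State at t = 0.5461 s:
  obj    pos=(+0.766,-0.238) vel=(+2.643,-1.166) ωy=+44.43

Key-timestep trajectory:
   step    t(s)  obj.x    obj.z    obj.vx   obj.vz 
     60  0.1348   +0.088  +0.061  +0.653  -0.288
    121  0.2719   +0.223  +0.001  +1.316  -0.580
    182  0.4090   +0.449  -0.099  +1.979  -0.873


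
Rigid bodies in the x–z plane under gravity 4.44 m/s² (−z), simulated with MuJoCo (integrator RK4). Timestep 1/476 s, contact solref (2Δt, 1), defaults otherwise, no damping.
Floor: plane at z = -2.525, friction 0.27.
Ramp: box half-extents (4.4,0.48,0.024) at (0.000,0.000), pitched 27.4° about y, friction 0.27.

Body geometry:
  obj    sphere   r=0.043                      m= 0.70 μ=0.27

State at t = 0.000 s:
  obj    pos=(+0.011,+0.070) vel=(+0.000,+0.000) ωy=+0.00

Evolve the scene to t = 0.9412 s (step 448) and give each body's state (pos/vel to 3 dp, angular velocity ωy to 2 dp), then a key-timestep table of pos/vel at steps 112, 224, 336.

State at t = 0.9412 s:
  obj    pos=(+0.585,-0.228) vel=(+1.220,-0.632) ωy=+31.94

Key-timestep trajectory:
   step    t(s)  obj.x    obj.z    obj.vx   obj.vz 
    112  0.2353   +0.047  +0.051  +0.305  -0.158
    224  0.4706   +0.154  -0.005  +0.610  -0.316
    336  0.7059   +0.334  -0.098  +0.915  -0.474


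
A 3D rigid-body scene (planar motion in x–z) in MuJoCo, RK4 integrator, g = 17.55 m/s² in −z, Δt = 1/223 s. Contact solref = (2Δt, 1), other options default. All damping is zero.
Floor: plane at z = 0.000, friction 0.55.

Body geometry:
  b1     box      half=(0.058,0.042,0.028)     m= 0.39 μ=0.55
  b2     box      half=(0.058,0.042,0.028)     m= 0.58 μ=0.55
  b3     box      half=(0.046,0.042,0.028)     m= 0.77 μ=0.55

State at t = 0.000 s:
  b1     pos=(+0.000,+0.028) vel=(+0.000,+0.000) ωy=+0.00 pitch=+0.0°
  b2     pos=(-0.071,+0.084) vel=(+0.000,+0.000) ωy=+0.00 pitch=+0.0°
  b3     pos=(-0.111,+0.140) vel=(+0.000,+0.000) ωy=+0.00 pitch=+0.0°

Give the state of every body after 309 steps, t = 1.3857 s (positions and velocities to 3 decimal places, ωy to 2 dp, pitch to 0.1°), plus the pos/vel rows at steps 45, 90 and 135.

State at t = 1.3857 s:
  b1     pos=(+0.000,+0.028) vel=(+0.000,+0.000) ωy=+0.00 pitch=+0.0°
  b2     pos=(-0.129,+0.058) vel=(+0.000,+0.000) ωy=+0.00 pitch=-90.0°
  b3     pos=(-0.200,+0.046) vel=(+0.000,+0.000) ωy=+0.00 pitch=-90.0°

Key-timestep trajectory:
   step    t(s)  b1.x    b1.z    b1.vx   b1.vz   b2.x    b2.z    b2.vx   b2.vz   b3.x    b3.z    b3.vx   b3.vz 
     45  0.2018   +0.000  +0.028  +0.000  +0.000   -0.107  +0.064  -0.253  -0.025   -0.197  +0.048  -0.538  -0.267
     90  0.4036   +0.000  +0.028  +0.000  +0.000   -0.130  +0.058  +0.353  -0.185   -0.200  +0.046  -0.080  -0.036
    135  0.6054   +0.000  +0.028  +0.000  +0.000   -0.133  +0.060  +0.085  -0.033   -0.200  +0.046  +0.000  +0.000


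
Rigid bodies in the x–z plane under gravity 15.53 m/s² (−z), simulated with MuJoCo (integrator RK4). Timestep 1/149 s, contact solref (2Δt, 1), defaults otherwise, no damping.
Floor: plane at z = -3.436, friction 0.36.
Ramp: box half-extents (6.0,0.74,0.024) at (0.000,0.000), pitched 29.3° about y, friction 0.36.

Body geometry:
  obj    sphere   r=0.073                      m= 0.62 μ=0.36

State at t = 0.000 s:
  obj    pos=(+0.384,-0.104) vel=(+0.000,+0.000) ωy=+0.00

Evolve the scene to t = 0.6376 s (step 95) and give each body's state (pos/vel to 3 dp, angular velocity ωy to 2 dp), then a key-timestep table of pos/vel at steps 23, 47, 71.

State at t = 0.6376 s:
  obj    pos=(+1.346,-0.644) vel=(+3.018,-1.694) ωy=+47.40

Key-timestep trajectory:
   step    t(s)  obj.x    obj.z    obj.vx   obj.vz 
     23  0.1544   +0.440  -0.136  +0.731  -0.410
     47  0.3154   +0.620  -0.236  +1.494  -0.838
     71  0.4765   +0.922  -0.406  +2.256  -1.266


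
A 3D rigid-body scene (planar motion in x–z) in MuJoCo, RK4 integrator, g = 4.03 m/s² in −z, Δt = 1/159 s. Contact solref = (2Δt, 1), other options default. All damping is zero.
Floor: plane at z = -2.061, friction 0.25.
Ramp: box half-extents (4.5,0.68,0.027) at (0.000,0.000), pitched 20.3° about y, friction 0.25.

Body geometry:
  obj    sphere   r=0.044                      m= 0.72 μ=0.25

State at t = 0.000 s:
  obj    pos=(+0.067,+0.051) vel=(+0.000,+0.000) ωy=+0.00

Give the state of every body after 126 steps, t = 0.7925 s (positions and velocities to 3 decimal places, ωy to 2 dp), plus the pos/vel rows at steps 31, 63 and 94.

State at t = 0.7925 s:
  obj    pos=(+0.361,-0.058) vel=(+0.742,-0.275) ωy=+17.98

Key-timestep trajectory:
   step    t(s)  obj.x    obj.z    obj.vx   obj.vz 
     31  0.1950   +0.085  +0.044  +0.183  -0.068
     63  0.3962   +0.141  +0.024  +0.371  -0.137
     94  0.5912   +0.231  -0.010  +0.554  -0.205


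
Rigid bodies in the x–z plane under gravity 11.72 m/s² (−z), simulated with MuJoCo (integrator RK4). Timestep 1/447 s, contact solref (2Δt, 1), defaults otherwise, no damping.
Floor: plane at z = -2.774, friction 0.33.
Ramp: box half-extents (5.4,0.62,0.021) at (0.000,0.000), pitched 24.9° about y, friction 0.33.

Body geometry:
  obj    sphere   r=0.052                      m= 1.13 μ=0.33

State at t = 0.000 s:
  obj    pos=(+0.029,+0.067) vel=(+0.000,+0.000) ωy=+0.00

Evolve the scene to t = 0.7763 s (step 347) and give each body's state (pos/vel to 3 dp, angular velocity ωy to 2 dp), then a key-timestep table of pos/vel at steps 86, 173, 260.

State at t = 0.7763 s:
  obj    pos=(+0.992,-0.380) vel=(+2.482,-1.152) ωy=+52.61

Key-timestep trajectory:
   step    t(s)  obj.x    obj.z    obj.vx   obj.vz 
     86  0.1924   +0.088  +0.040  +0.615  -0.286
    173  0.3870   +0.268  -0.044  +1.237  -0.574
    260  0.5817   +0.570  -0.184  +1.860  -0.863


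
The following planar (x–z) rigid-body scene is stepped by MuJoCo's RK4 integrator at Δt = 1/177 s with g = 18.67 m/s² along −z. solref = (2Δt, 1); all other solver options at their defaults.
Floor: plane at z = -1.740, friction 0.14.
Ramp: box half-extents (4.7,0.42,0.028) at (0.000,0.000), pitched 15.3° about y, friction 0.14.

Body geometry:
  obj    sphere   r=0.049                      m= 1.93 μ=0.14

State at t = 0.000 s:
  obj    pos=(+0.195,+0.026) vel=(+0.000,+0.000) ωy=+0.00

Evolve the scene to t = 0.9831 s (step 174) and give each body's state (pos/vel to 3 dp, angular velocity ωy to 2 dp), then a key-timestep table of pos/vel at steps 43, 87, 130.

State at t = 0.9831 s:
  obj    pos=(+1.835,-0.422) vel=(+3.337,-0.913) ωy=+70.58

Key-timestep trajectory:
   step    t(s)  obj.x    obj.z    obj.vx   obj.vz 
     43  0.2429   +0.295  -0.001  +0.825  -0.226
     87  0.4915   +0.605  -0.086  +1.668  -0.456
    130  0.7345   +1.111  -0.224  +2.493  -0.682


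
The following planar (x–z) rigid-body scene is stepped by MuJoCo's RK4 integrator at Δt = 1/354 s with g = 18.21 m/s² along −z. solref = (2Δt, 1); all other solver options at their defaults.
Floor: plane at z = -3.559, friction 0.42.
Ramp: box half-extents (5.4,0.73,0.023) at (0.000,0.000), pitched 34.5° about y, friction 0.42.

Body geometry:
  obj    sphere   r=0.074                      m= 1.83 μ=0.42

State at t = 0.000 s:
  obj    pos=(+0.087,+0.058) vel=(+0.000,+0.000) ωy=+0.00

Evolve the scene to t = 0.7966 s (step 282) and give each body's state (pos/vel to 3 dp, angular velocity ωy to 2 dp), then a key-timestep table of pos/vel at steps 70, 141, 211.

State at t = 0.7966 s:
  obj    pos=(+2.014,-1.266) vel=(+4.837,-3.324) ωy=+79.30

Key-timestep trajectory:
   step    t(s)  obj.x    obj.z    obj.vx   obj.vz 
     70  0.1977   +0.206  -0.024  +1.201  -0.825
    141  0.3983   +0.569  -0.273  +2.419  -1.662
    211  0.5960   +1.166  -0.683  +3.619  -2.487


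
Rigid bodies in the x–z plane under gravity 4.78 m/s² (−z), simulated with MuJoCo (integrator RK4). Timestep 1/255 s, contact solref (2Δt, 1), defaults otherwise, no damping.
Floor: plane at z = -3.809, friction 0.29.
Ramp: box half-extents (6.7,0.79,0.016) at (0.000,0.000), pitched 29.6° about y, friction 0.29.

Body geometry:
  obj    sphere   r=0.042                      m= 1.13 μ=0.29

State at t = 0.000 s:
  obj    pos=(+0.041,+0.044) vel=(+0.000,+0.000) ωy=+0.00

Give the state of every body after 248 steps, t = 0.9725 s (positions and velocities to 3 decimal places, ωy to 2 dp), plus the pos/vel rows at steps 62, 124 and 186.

State at t = 0.9725 s:
  obj    pos=(+0.734,-0.350) vel=(+1.426,-0.810) ωy=+39.04

Key-timestep trajectory:
   step    t(s)  obj.x    obj.z    obj.vx   obj.vz 
     62  0.2431   +0.084  +0.019  +0.357  -0.203
    124  0.4863   +0.214  -0.055  +0.713  -0.405
    186  0.7294   +0.431  -0.178  +1.070  -0.608


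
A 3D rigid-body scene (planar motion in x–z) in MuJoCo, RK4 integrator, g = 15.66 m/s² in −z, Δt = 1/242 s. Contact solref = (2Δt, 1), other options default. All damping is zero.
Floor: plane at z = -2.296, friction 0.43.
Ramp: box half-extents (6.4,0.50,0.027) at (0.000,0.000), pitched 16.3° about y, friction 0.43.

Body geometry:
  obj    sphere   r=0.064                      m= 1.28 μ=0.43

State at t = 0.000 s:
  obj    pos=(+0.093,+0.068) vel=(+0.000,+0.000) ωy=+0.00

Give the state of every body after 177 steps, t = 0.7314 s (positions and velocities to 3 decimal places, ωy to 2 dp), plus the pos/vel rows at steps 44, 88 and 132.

State at t = 0.7314 s:
  obj    pos=(+0.899,-0.168) vel=(+2.204,-0.644) ωy=+35.87

Key-timestep trajectory:
   step    t(s)  obj.x    obj.z    obj.vx   obj.vz 
     44  0.1818   +0.143  +0.053  +0.548  -0.160
     88  0.3636   +0.292  +0.009  +1.096  -0.320
    132  0.5455   +0.541  -0.063  +1.644  -0.481


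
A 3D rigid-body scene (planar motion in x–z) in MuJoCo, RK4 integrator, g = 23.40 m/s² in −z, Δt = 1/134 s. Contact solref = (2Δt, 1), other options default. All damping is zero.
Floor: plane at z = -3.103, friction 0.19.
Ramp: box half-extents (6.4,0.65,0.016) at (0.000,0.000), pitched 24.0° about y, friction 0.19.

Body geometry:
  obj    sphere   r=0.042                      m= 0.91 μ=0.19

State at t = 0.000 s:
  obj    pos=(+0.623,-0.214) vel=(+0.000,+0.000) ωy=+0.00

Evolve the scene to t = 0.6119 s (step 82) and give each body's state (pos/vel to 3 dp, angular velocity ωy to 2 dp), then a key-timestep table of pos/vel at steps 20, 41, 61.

State at t = 0.6119 s:
  obj    pos=(+1.786,-0.732) vel=(+3.801,-1.692) ωy=+99.00

Key-timestep trajectory:
   step    t(s)  obj.x    obj.z    obj.vx   obj.vz 
     20  0.1493   +0.692  -0.245  +0.928  -0.413
     41  0.3060   +0.914  -0.343  +1.901  -0.846
     61  0.4552   +1.267  -0.501  +2.828  -1.259


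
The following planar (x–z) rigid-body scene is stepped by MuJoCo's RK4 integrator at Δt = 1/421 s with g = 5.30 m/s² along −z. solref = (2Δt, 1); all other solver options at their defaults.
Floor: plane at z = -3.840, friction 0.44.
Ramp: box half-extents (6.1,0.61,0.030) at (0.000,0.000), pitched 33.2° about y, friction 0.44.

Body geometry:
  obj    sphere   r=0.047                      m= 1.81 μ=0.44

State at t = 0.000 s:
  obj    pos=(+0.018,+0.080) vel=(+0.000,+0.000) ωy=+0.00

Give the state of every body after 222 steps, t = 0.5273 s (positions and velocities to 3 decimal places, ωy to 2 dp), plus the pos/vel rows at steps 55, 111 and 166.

State at t = 0.5273 s:
  obj    pos=(+0.259,-0.078) vel=(+0.915,-0.599) ωy=+23.25

Key-timestep trajectory:
   step    t(s)  obj.x    obj.z    obj.vx   obj.vz 
     55  0.1306   +0.033  +0.070  +0.227  -0.148
    111  0.2637   +0.078  +0.041  +0.457  -0.299
    166  0.3943   +0.153  -0.008  +0.684  -0.448


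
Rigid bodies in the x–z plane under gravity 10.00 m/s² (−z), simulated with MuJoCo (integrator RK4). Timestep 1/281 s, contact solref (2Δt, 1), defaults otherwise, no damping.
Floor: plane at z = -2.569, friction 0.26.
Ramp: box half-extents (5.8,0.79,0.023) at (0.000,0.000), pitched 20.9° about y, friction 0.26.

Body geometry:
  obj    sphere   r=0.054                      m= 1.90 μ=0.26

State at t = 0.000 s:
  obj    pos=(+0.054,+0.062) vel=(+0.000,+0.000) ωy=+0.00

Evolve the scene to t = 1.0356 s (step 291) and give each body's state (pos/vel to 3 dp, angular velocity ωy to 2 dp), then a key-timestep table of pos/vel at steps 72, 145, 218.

State at t = 1.0356 s:
  obj    pos=(+1.331,-0.426) vel=(+2.465,-0.941) ωy=+48.86

Key-timestep trajectory:
   step    t(s)  obj.x    obj.z    obj.vx   obj.vz 
     72  0.2562   +0.132  +0.032  +0.610  -0.233
    145  0.5160   +0.371  -0.059  +1.228  -0.469
    218  0.7758   +0.770  -0.212  +1.847  -0.705


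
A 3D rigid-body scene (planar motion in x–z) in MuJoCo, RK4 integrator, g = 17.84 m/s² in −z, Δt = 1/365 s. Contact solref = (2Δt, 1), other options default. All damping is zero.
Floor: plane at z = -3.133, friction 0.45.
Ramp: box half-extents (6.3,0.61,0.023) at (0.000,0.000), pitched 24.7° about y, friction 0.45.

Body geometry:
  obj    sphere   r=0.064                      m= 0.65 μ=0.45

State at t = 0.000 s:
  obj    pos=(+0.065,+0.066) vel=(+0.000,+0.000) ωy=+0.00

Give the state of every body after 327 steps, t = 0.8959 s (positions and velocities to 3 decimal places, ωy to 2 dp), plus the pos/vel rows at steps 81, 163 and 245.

State at t = 0.8959 s:
  obj    pos=(+2.006,-0.827) vel=(+4.334,-1.993) ωy=+74.53

Key-timestep trajectory:
   step    t(s)  obj.x    obj.z    obj.vx   obj.vz 
     81  0.2219   +0.184  +0.011  +1.074  -0.494
    163  0.4466   +0.547  -0.156  +2.160  -0.994
    245  0.6712   +1.155  -0.435  +3.247  -1.494
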